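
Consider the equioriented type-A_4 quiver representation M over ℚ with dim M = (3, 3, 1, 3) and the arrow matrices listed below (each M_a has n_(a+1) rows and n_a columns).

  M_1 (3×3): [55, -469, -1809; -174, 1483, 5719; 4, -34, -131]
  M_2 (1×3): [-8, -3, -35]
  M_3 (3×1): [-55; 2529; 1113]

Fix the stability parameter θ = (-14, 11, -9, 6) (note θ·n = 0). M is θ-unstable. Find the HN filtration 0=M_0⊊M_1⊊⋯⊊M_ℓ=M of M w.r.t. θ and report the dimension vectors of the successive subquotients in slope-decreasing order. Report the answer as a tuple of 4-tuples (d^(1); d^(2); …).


Interval decomposition of M: I[1,2]^2, I[1,4], I[4,4]^2.
HN type (ℓ=4): μ^(1)=11; μ^(2)=6; μ^(3)=1; μ^(4)=-14

((0, 2, 0, 0); (0, 0, 0, 3); (0, 1, 1, 0); (3, 0, 0, 0))


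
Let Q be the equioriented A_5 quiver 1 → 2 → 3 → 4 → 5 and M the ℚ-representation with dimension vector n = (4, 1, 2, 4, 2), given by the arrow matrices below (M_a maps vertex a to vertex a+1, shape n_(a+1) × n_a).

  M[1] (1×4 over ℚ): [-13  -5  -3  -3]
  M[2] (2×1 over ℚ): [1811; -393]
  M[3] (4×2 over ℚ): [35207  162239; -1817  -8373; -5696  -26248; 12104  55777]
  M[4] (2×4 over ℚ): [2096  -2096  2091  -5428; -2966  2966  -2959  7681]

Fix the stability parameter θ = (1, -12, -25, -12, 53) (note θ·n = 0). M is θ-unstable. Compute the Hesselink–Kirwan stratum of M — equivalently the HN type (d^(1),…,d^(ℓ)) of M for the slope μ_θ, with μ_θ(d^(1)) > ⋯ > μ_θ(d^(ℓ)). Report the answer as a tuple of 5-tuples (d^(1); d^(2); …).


Via rank(M_{q-1}∘⋯∘M_p): M ≅ I[1,1]^3, I[1,5], I[3,4], I[4,4], I[4,5].
μ_θ-semistable layers: μ^(1)=53; μ^(2)=1; μ^(3)=-12; μ^(4)=-25

((0, 0, 0, 0, 2); (3, 0, 0, 0, 0); (1, 1, 1, 4, 0); (0, 0, 1, 0, 0))


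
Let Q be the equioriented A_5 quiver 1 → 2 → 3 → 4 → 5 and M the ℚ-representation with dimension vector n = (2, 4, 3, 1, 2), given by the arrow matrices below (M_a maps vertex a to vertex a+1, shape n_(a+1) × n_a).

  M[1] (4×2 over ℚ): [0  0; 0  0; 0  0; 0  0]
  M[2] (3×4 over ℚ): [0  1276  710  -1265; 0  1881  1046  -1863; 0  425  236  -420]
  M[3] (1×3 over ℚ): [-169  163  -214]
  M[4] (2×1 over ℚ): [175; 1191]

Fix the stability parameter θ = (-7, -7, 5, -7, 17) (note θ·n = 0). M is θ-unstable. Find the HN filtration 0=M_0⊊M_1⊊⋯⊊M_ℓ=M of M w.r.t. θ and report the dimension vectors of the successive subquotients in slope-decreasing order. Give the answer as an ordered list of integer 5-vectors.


Barcode: M ≅ I[1,1]^2, I[2,2], I[2,3]^2, I[2,5], I[5,5]. HN layers by μ_θ (4 steps, strictly decreasing):
  μ^(1)=17; μ^(2)=5; μ^(3)=-1; μ^(4)=-7

((0, 0, 0, 0, 2); (0, 0, 2, 0, 0); (0, 0, 1, 1, 0); (2, 4, 0, 0, 0))


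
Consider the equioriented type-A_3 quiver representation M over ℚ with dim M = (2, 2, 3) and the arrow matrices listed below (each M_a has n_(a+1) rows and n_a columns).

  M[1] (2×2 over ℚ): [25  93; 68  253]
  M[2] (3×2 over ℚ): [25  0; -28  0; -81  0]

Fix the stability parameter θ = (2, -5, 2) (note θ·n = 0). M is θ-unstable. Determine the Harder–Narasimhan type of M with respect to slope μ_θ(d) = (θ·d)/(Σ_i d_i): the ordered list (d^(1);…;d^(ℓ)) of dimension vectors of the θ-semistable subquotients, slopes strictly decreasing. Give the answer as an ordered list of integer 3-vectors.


Interval decomposition of M: I[1,2], I[1,3], I[3,3]^2.
HN type (ℓ=2): μ^(1)=2; μ^(2)=-3/2

((0, 0, 3); (2, 2, 0))


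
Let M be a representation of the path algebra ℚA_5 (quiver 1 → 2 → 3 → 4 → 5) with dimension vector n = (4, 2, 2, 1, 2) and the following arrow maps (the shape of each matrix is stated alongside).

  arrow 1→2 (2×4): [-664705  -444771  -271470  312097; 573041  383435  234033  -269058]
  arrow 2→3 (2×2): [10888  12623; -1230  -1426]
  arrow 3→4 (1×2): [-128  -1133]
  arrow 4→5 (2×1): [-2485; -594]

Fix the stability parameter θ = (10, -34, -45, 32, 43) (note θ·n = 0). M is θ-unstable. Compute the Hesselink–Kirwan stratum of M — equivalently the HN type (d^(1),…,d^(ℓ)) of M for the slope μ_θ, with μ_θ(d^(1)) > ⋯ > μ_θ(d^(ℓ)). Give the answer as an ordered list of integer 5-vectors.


Interval decomposition of M: I[1,1]^2, I[1,3], I[1,5], I[5,5].
HN type (ℓ=4): μ^(1)=43; μ^(2)=32; μ^(3)=10; μ^(4)=-23

((0, 0, 0, 0, 2); (0, 0, 0, 1, 0); (2, 0, 0, 0, 0); (2, 2, 2, 0, 0))


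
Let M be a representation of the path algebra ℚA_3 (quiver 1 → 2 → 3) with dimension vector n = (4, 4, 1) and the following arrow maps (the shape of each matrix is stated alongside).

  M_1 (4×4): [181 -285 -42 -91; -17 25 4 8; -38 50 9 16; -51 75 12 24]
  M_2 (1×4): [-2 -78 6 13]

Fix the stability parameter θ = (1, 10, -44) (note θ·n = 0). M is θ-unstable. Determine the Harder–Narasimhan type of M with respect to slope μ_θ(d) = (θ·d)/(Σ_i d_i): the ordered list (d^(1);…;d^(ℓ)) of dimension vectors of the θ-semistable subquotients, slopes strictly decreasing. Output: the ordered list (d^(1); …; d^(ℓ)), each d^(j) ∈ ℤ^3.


Via rank(M_{q-1}∘⋯∘M_p): M ≅ I[1,1], I[1,2]^2, I[1,3], I[2,2].
μ_θ-semistable layers: μ^(1)=10; μ^(2)=1; μ^(3)=-11

((0, 3, 0); (3, 0, 0); (1, 1, 1))


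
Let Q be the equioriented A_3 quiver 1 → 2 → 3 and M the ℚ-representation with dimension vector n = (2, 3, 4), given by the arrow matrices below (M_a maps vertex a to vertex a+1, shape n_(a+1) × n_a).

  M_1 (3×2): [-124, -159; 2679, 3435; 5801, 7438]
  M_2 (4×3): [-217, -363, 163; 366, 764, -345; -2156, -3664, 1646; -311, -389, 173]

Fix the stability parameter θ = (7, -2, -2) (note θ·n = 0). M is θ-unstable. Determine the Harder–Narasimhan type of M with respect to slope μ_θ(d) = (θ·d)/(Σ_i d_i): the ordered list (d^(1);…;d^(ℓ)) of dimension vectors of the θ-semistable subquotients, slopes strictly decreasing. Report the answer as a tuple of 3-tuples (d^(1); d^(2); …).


Interval decomposition of M: I[1,2], I[1,3], I[2,3], I[3,3]^2.
HN type (ℓ=3): μ^(1)=5/2; μ^(2)=1; μ^(3)=-2

((1, 1, 0); (1, 1, 1); (0, 1, 3))


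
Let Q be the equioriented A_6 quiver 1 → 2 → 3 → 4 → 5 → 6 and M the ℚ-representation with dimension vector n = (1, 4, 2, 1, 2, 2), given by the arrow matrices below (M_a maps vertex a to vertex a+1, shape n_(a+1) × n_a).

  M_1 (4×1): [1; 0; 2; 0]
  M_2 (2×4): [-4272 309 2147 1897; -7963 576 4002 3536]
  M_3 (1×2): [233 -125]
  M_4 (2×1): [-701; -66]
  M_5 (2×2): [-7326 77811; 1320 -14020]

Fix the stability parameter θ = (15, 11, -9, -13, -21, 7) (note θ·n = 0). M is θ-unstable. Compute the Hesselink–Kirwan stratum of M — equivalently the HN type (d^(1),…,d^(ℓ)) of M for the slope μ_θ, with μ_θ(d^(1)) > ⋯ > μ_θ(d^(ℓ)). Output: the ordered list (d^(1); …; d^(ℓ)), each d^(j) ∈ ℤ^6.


Interval decomposition of M: I[1,5], I[2,2]^2, I[2,3], I[5,6], I[6,6].
HN type (ℓ=5): μ^(1)=11; μ^(2)=7; μ^(3)=1; μ^(4)=-17/5; μ^(5)=-21

((0, 2, 0, 0, 0, 0); (0, 0, 0, 0, 0, 2); (0, 1, 1, 0, 0, 0); (1, 1, 1, 1, 1, 0); (0, 0, 0, 0, 1, 0))


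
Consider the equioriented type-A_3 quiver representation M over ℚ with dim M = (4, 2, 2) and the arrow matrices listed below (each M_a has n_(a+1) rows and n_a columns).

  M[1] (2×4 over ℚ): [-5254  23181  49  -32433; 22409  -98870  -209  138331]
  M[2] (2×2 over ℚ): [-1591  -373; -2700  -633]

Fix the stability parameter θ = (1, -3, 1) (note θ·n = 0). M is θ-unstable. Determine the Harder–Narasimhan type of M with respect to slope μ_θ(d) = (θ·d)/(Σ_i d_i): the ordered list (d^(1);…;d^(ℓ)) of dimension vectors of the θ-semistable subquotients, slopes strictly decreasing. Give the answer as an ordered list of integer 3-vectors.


Interval decomposition of M: I[1,1]^2, I[1,3]^2.
HN type (ℓ=2): μ^(1)=1; μ^(2)=-1

((2, 0, 2); (2, 2, 0))


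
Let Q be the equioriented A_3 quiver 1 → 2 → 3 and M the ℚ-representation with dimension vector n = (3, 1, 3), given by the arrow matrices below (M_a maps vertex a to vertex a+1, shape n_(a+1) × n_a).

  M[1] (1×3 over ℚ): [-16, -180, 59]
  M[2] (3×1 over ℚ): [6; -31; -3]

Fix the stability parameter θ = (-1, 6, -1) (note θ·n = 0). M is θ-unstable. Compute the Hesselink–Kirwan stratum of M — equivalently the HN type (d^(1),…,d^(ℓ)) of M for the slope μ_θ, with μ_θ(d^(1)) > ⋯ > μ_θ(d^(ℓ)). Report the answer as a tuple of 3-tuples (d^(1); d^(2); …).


Interval decomposition of M: I[1,1]^2, I[1,3], I[3,3]^2.
HN type (ℓ=2): μ^(1)=5/2; μ^(2)=-1

((0, 1, 1); (3, 0, 2))


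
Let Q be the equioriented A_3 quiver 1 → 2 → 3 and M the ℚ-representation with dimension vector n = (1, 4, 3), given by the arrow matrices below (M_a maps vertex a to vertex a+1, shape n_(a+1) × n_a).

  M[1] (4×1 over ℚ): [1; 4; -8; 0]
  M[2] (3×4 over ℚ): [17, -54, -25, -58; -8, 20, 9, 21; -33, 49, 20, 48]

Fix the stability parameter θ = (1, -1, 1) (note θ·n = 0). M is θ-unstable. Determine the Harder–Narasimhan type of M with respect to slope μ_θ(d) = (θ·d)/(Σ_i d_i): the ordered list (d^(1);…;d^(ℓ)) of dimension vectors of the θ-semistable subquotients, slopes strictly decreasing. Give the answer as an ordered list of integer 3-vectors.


Interval decomposition of M: I[1,3], I[2,2], I[2,3]^2.
HN type (ℓ=3): μ^(1)=1; μ^(2)=0; μ^(3)=-1

((0, 0, 3); (1, 1, 0); (0, 3, 0))


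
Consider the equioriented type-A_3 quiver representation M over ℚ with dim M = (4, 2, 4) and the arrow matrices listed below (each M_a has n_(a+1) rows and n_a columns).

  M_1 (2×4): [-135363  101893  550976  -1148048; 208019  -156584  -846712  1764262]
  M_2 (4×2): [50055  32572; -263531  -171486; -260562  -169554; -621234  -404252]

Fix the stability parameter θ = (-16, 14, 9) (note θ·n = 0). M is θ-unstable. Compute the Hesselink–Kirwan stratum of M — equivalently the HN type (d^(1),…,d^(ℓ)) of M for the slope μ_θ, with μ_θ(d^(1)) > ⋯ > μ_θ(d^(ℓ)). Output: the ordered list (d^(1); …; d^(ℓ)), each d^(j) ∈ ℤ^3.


Via rank(M_{q-1}∘⋯∘M_p): M ≅ I[1,1]^2, I[1,3]^2, I[3,3]^2.
μ_θ-semistable layers: μ^(1)=23/2; μ^(2)=9; μ^(3)=-16

((0, 2, 2); (0, 0, 2); (4, 0, 0))


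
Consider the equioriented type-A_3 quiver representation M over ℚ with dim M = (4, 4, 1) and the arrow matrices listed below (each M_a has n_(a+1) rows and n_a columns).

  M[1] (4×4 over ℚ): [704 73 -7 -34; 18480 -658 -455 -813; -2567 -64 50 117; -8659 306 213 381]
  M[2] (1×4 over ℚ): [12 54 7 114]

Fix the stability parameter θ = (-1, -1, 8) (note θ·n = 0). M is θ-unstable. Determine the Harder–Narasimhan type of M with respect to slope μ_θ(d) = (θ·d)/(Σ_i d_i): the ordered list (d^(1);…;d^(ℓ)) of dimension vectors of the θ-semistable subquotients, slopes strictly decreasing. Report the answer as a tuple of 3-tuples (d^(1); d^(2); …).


Interval decomposition of M: I[1,2]^3, I[1,3].
HN type (ℓ=2): μ^(1)=8; μ^(2)=-1

((0, 0, 1); (4, 4, 0))


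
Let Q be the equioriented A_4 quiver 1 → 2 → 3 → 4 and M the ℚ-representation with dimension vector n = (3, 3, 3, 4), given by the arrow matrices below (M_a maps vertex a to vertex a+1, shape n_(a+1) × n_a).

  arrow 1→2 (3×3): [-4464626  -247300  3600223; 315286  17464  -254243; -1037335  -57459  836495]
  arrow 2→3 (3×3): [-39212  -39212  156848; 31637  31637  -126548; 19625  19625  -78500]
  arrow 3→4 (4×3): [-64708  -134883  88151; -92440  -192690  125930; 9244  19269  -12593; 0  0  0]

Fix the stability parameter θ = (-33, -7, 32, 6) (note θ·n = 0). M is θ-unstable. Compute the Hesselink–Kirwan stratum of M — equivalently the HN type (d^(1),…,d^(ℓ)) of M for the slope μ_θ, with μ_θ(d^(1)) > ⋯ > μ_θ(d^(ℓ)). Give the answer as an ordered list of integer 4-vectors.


Barcode: M ≅ I[1,1], I[1,2]^2, I[2,3], I[3,3], I[3,4], I[4,4]^3. HN layers by μ_θ (5 steps, strictly decreasing):
  μ^(1)=32; μ^(2)=19; μ^(3)=6; μ^(4)=-7; μ^(5)=-33

((0, 0, 2, 0); (0, 0, 1, 1); (0, 0, 0, 3); (0, 3, 0, 0); (3, 0, 0, 0))


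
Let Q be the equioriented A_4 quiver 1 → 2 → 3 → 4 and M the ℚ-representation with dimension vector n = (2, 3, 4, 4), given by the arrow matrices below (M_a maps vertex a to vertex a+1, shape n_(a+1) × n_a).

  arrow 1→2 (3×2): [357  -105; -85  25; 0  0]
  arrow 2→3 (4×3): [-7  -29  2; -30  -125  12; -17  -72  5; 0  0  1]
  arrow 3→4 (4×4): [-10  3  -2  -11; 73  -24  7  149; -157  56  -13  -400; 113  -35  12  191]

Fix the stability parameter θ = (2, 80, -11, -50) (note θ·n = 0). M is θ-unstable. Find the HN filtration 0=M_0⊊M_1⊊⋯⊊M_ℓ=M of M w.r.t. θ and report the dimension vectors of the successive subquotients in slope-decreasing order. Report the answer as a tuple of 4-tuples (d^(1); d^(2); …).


Barcode: M ≅ I[1,1], I[1,4], I[2,4]^2, I[3,4]. HN layers by μ_θ (3 steps, strictly decreasing):
  μ^(1)=19/3; μ^(2)=2; μ^(3)=-61/2

((0, 3, 3, 3); (2, 0, 0, 0); (0, 0, 1, 1))


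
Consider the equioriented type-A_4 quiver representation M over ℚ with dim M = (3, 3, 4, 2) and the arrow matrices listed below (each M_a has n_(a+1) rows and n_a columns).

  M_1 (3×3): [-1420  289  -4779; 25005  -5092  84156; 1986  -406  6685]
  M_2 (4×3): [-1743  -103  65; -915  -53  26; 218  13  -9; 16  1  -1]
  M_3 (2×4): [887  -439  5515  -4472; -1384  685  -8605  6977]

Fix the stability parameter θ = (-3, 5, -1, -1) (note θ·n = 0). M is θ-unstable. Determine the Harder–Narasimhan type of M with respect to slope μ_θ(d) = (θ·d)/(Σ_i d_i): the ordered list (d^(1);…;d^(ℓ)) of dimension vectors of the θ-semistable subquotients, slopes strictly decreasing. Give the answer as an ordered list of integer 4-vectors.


Via rank(M_{q-1}∘⋯∘M_p): M ≅ I[1,3], I[1,4]^2, I[3,3].
μ_θ-semistable layers: μ^(1)=2; μ^(2)=1; μ^(3)=-1; μ^(4)=-3

((0, 1, 1, 0); (0, 2, 2, 2); (0, 0, 1, 0); (3, 0, 0, 0))


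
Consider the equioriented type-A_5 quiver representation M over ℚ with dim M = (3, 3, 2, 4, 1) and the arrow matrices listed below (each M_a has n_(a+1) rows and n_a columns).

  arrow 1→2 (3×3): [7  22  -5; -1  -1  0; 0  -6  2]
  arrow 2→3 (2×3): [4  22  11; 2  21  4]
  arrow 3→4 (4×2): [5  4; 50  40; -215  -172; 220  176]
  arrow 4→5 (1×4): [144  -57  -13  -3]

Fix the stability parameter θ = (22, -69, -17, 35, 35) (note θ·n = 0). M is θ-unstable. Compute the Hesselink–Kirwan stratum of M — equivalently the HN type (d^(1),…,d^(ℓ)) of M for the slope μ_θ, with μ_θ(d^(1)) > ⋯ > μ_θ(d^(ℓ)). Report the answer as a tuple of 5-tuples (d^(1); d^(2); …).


Via rank(M_{q-1}∘⋯∘M_p): M ≅ I[1,1], I[1,3], I[1,5], I[2,2], I[4,4]^3.
μ_θ-semistable layers: μ^(1)=35; μ^(2)=22; μ^(3)=-17; μ^(4)=-47/2; μ^(5)=-69

((0, 0, 0, 4, 1); (1, 0, 0, 0, 0); (0, 0, 2, 0, 0); (2, 2, 0, 0, 0); (0, 1, 0, 0, 0))


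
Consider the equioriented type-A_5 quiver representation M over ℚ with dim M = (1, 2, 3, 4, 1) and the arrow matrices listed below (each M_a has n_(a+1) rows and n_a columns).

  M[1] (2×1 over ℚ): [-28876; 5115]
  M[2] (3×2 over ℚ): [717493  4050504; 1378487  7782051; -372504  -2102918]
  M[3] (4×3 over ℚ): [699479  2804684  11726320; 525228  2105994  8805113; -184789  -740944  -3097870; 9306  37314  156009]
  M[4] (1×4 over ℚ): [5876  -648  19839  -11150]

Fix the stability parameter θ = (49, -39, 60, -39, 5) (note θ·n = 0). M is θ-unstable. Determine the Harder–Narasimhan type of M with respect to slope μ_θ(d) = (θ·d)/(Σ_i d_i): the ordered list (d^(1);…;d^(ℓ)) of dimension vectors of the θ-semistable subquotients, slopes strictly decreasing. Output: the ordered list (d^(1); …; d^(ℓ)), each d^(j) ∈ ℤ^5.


Via rank(M_{q-1}∘⋯∘M_p): M ≅ I[1,3], I[2,5], I[3,4], I[4,4]^2.
μ_θ-semistable layers: μ^(1)=60; μ^(2)=21/2; μ^(3)=26/3; μ^(4)=5; μ^(5)=-39

((0, 0, 1, 0, 0); (0, 0, 1, 1, 0); (0, 0, 1, 1, 1); (1, 1, 0, 0, 0); (0, 1, 0, 2, 0))


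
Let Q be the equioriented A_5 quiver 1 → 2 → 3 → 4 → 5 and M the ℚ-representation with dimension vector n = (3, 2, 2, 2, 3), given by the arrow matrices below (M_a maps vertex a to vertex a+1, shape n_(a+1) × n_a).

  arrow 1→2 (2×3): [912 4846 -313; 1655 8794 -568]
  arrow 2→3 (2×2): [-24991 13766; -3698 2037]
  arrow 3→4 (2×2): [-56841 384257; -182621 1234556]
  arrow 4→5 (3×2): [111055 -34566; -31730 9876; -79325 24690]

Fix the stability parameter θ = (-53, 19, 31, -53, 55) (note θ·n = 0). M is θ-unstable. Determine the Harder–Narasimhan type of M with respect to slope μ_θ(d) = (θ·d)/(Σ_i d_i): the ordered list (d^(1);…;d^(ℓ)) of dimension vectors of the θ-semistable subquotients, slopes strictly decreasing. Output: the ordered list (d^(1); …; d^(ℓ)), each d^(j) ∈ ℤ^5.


Via rank(M_{q-1}∘⋯∘M_p): M ≅ I[1,1], I[1,4], I[1,5], I[5,5]^2.
μ_θ-semistable layers: μ^(1)=55; μ^(2)=-1; μ^(3)=-53

((0, 0, 0, 0, 3); (0, 2, 2, 2, 0); (3, 0, 0, 0, 0))


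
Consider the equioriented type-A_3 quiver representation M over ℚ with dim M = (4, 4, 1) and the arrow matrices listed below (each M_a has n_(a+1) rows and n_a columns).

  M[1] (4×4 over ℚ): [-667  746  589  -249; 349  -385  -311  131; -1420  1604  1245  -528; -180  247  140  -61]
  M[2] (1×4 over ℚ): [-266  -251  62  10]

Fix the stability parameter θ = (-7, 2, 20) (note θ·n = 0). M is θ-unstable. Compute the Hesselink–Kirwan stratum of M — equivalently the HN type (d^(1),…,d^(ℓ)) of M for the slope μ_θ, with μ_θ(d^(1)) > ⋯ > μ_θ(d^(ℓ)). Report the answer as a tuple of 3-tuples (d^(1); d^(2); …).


Via rank(M_{q-1}∘⋯∘M_p): M ≅ I[1,2]^3, I[1,3].
μ_θ-semistable layers: μ^(1)=20; μ^(2)=2; μ^(3)=-7

((0, 0, 1); (0, 4, 0); (4, 0, 0))


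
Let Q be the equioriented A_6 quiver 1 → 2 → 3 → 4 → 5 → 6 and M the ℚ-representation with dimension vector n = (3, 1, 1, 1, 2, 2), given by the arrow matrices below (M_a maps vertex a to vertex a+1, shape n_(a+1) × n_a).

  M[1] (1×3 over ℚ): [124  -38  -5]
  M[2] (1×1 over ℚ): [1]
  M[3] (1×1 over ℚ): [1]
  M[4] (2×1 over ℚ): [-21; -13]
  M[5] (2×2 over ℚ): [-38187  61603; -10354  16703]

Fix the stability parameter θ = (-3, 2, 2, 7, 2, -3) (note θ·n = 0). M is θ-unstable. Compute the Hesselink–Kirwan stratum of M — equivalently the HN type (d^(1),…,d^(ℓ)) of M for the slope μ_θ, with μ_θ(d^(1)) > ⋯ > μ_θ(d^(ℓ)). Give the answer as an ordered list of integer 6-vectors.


Barcode: M ≅ I[1,1]^2, I[1,6], I[5,6]. HN layers by μ_θ (3 steps, strictly decreasing):
  μ^(1)=2; μ^(2)=-1/2; μ^(3)=-3

((0, 1, 1, 1, 1, 1); (0, 0, 0, 0, 1, 1); (3, 0, 0, 0, 0, 0))


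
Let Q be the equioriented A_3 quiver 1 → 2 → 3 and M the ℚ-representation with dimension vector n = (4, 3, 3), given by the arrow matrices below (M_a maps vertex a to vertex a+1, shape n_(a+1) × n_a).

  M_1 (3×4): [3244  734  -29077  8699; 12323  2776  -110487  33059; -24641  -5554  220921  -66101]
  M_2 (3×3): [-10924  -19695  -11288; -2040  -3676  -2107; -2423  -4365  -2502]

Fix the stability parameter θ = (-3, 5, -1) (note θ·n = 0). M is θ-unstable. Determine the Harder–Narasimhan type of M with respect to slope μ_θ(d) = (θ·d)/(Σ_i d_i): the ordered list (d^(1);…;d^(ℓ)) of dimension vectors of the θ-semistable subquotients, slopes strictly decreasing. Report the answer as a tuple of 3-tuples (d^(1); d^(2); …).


Via rank(M_{q-1}∘⋯∘M_p): M ≅ I[1,1], I[1,3]^3.
μ_θ-semistable layers: μ^(1)=2; μ^(2)=-3

((0, 3, 3); (4, 0, 0))


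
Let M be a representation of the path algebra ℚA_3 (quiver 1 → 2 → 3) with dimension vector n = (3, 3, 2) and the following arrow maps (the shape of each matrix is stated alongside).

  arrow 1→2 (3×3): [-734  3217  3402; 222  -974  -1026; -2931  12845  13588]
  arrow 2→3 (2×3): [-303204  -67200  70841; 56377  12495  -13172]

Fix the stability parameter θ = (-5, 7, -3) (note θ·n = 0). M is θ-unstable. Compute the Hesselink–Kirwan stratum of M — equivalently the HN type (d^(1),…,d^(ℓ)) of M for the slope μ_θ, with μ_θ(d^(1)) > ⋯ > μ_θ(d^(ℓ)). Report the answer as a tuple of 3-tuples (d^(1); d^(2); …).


Interval decomposition of M: I[1,2], I[1,3]^2.
HN type (ℓ=3): μ^(1)=7; μ^(2)=2; μ^(3)=-5

((0, 1, 0); (0, 2, 2); (3, 0, 0))


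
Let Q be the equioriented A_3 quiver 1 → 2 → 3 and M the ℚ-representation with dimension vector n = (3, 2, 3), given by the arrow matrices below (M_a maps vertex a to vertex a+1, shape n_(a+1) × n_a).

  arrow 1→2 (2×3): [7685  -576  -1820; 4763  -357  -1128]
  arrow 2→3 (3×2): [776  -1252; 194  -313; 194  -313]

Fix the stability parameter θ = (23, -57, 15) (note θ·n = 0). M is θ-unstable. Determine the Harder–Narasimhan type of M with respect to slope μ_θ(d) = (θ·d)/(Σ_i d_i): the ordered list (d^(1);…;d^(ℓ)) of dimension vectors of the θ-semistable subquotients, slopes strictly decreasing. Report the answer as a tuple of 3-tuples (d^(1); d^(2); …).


Via rank(M_{q-1}∘⋯∘M_p): M ≅ I[1,1], I[1,2], I[1,3], I[3,3]^2.
μ_θ-semistable layers: μ^(1)=23; μ^(2)=15; μ^(3)=-17

((1, 0, 0); (0, 0, 3); (2, 2, 0))


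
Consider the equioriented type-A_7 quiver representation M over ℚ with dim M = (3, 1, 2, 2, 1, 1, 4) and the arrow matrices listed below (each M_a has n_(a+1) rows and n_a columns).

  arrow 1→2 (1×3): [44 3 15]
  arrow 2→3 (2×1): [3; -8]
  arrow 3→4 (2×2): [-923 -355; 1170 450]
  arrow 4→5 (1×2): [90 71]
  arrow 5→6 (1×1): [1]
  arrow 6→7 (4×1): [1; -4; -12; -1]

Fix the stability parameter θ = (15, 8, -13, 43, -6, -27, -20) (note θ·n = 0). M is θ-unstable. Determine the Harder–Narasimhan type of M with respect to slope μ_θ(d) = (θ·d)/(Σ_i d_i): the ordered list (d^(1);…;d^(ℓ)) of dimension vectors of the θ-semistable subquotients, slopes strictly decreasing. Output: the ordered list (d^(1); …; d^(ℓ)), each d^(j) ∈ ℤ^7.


Interval decomposition of M: I[1,1]^2, I[1,4], I[3,3], I[4,7], I[7,7]^3.
HN type (ℓ=6): μ^(1)=43; μ^(2)=15; μ^(3)=10/3; μ^(4)=-5/2; μ^(5)=-13; μ^(6)=-20

((0, 0, 0, 1, 0, 0, 0); (2, 0, 0, 0, 0, 0, 0); (1, 1, 1, 0, 0, 0, 0); (0, 0, 0, 1, 1, 1, 1); (0, 0, 1, 0, 0, 0, 0); (0, 0, 0, 0, 0, 0, 3))


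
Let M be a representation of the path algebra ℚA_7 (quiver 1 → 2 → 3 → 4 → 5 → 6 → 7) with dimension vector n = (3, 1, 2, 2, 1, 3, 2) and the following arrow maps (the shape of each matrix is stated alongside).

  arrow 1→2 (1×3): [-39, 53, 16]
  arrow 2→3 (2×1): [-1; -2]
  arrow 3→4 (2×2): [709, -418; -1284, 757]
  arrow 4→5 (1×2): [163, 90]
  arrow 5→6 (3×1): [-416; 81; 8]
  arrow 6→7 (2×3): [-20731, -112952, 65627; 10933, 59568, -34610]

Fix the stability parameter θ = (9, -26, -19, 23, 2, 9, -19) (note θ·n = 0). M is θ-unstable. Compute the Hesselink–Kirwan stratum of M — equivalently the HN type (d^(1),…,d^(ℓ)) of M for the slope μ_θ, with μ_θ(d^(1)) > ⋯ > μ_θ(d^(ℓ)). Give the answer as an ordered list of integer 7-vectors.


Via rank(M_{q-1}∘⋯∘M_p): M ≅ I[1,1]^2, I[1,6], I[3,4], I[6,7]^2.
μ_θ-semistable layers: μ^(1)=23; μ^(2)=34/3; μ^(3)=9; μ^(4)=-5; μ^(5)=-12; μ^(6)=-19

((0, 0, 0, 1, 0, 0, 0); (0, 0, 0, 1, 1, 1, 0); (2, 0, 0, 0, 0, 0, 0); (0, 0, 0, 0, 0, 2, 2); (1, 1, 1, 0, 0, 0, 0); (0, 0, 1, 0, 0, 0, 0))


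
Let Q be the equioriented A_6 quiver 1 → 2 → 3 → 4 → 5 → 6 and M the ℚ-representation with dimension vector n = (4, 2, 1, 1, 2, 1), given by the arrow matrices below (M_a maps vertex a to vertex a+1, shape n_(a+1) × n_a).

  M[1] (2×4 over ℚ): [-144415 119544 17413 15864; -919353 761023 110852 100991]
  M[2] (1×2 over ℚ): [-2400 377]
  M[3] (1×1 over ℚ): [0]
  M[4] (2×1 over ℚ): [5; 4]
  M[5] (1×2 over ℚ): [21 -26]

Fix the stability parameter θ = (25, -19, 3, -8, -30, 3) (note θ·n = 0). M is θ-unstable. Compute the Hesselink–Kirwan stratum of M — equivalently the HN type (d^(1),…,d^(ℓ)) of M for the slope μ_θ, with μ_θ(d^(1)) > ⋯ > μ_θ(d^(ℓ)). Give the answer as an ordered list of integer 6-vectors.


Interval decomposition of M: I[1,1]^2, I[1,2], I[1,3], I[4,6], I[5,5].
HN type (ℓ=4): μ^(1)=25; μ^(2)=3; μ^(3)=-19; μ^(4)=-30

((2, 0, 0, 0, 0, 0); (2, 2, 1, 0, 0, 1); (0, 0, 0, 1, 1, 0); (0, 0, 0, 0, 1, 0))


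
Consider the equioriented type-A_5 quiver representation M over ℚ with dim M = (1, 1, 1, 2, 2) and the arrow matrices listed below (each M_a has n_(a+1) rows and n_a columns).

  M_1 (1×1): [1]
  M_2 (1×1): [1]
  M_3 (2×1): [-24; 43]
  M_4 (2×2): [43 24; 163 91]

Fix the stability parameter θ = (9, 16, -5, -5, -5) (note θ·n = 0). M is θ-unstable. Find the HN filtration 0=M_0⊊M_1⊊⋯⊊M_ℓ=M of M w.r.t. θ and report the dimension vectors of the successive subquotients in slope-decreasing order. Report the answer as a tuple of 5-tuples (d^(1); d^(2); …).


Barcode: M ≅ I[1,5], I[4,5]. HN layers by μ_θ (2 steps, strictly decreasing):
  μ^(1)=2; μ^(2)=-5

((1, 1, 1, 1, 1); (0, 0, 0, 1, 1))


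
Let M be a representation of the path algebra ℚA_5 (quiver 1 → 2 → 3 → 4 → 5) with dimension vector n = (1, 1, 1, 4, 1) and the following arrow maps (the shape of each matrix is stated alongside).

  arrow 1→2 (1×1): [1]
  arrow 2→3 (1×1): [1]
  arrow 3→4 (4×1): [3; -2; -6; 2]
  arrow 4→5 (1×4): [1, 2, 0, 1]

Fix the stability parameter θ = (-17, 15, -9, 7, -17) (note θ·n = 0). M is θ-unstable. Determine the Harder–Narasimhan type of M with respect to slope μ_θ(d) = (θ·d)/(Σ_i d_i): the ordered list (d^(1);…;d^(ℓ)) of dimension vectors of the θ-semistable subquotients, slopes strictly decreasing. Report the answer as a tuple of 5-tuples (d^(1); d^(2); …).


Interval decomposition of M: I[1,5], I[4,4]^3.
HN type (ℓ=3): μ^(1)=7; μ^(2)=-1; μ^(3)=-17

((0, 0, 0, 3, 0); (0, 1, 1, 1, 1); (1, 0, 0, 0, 0))


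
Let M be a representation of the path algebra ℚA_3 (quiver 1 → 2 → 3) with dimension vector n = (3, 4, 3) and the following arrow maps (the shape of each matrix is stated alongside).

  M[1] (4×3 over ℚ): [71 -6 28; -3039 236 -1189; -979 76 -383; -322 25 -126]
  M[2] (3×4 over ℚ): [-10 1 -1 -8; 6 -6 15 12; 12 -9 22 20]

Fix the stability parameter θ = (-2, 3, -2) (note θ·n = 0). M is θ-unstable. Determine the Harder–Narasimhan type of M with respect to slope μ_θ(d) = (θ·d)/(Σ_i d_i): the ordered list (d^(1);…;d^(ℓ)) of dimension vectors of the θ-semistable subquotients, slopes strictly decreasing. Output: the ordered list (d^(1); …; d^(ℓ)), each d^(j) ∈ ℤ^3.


Interval decomposition of M: I[1,2], I[1,3]^2, I[2,2], I[3,3].
HN type (ℓ=3): μ^(1)=3; μ^(2)=1/2; μ^(3)=-2

((0, 2, 0); (0, 2, 2); (3, 0, 1))


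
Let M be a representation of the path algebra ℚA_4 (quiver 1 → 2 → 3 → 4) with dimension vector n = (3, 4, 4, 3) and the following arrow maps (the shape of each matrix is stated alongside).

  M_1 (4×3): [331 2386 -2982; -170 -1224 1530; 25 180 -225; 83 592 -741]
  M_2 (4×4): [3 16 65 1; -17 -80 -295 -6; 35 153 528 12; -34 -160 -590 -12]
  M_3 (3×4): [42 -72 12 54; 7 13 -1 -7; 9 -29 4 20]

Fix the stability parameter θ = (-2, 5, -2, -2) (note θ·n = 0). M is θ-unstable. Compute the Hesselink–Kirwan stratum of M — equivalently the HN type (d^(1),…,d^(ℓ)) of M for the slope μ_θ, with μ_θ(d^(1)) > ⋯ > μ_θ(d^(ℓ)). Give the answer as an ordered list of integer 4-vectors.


Interval decomposition of M: I[1,1], I[1,4]^2, I[2,2], I[2,4], I[3,3].
HN type (ℓ=3): μ^(1)=5; μ^(2)=1/3; μ^(3)=-2

((0, 1, 0, 0); (0, 3, 3, 3); (3, 0, 1, 0))


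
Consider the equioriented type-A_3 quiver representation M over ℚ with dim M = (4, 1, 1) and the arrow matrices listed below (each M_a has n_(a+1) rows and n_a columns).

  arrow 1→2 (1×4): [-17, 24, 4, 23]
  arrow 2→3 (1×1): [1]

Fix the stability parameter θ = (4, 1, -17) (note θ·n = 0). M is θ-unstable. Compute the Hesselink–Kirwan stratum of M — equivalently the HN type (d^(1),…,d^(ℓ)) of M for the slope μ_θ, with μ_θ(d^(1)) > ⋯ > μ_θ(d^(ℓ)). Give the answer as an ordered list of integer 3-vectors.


Barcode: M ≅ I[1,1]^3, I[1,3]. HN layers by μ_θ (2 steps, strictly decreasing):
  μ^(1)=4; μ^(2)=-4

((3, 0, 0); (1, 1, 1))


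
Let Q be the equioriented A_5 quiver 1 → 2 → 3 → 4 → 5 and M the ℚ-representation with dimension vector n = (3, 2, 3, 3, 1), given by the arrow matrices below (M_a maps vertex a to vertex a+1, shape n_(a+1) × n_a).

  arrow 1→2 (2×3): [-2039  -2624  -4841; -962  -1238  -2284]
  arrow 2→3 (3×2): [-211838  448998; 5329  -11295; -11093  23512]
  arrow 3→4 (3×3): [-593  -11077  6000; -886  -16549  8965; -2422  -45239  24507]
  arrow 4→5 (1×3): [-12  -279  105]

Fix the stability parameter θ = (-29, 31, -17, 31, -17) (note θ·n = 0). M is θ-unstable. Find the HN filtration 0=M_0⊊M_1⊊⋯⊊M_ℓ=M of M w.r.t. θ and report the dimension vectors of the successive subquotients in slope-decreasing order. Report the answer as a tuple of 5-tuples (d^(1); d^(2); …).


Interval decomposition of M: I[1,1], I[1,4]^2, I[3,3], I[4,5].
HN type (ℓ=4): μ^(1)=31; μ^(2)=7; μ^(3)=-17; μ^(4)=-29

((0, 0, 0, 2, 0); (0, 2, 2, 1, 1); (0, 0, 1, 0, 0); (3, 0, 0, 0, 0))


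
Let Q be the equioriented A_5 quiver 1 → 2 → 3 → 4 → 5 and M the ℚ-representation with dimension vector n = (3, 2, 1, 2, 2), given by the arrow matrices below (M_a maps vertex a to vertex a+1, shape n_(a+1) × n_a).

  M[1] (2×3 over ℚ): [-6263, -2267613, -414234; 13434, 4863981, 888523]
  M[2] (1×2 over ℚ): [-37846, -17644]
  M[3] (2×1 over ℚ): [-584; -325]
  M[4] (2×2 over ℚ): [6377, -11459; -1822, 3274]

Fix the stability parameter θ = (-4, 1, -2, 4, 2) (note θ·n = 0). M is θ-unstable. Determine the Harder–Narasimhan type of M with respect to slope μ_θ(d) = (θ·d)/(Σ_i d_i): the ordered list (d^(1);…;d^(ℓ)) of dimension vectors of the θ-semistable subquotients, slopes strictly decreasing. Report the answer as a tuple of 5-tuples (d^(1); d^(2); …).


Barcode: M ≅ I[1,1], I[1,2], I[1,5], I[4,4], I[5,5]. HN layers by μ_θ (6 steps, strictly decreasing):
  μ^(1)=4; μ^(2)=3; μ^(3)=2; μ^(4)=1; μ^(5)=-1/2; μ^(6)=-4

((0, 0, 0, 1, 0); (0, 0, 0, 1, 1); (0, 0, 0, 0, 1); (0, 1, 0, 0, 0); (0, 1, 1, 0, 0); (3, 0, 0, 0, 0))


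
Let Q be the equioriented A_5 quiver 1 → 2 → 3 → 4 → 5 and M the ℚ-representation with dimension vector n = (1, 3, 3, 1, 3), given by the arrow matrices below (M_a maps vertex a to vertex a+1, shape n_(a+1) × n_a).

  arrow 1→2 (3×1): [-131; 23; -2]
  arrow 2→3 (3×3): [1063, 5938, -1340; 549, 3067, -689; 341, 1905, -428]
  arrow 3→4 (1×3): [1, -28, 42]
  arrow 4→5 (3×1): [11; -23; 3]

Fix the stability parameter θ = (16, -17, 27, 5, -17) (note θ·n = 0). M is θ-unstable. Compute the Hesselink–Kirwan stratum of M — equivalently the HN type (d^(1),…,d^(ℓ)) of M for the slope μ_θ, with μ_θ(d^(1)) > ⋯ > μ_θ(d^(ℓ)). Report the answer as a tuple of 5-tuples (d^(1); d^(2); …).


Interval decomposition of M: I[1,5], I[2,3]^2, I[5,5]^2.
HN type (ℓ=4): μ^(1)=27; μ^(2)=5; μ^(3)=-1/2; μ^(4)=-17

((0, 0, 2, 0, 0); (0, 0, 1, 1, 1); (1, 1, 0, 0, 0); (0, 2, 0, 0, 2))


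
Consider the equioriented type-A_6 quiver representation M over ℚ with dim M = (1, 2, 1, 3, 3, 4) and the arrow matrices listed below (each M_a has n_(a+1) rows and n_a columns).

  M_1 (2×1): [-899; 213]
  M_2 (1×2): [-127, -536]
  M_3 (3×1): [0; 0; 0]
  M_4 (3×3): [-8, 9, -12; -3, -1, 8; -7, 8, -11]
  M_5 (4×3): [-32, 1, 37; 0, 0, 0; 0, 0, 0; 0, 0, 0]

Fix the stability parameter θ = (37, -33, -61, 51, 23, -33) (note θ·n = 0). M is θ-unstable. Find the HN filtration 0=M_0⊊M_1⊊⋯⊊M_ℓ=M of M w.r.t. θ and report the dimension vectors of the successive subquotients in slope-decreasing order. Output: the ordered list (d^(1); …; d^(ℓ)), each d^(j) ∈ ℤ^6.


Via rank(M_{q-1}∘⋯∘M_p): M ≅ I[1,3], I[2,2], I[4,5]^2, I[4,6], I[6,6]^3.
μ_θ-semistable layers: μ^(1)=37; μ^(2)=41/3; μ^(3)=-19; μ^(4)=-33

((0, 0, 0, 2, 2, 0); (0, 0, 0, 1, 1, 1); (1, 1, 1, 0, 0, 0); (0, 1, 0, 0, 0, 3))


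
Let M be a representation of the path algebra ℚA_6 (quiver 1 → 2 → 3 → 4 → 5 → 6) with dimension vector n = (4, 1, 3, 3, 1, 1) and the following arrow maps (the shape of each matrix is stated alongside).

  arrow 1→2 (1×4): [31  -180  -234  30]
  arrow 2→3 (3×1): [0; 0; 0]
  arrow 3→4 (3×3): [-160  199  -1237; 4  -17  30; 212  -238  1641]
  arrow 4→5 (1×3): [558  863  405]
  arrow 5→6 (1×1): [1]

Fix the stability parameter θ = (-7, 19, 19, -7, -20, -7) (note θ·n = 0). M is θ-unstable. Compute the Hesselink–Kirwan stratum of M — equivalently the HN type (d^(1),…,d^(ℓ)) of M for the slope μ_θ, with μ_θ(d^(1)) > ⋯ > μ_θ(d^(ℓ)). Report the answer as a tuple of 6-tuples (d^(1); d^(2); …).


Via rank(M_{q-1}∘⋯∘M_p): M ≅ I[1,1]^3, I[1,2], I[3,3], I[3,4], I[3,6], I[4,4].
μ_θ-semistable layers: μ^(1)=19; μ^(2)=6; μ^(3)=-15/4; μ^(4)=-7

((0, 1, 1, 0, 0, 0); (0, 0, 1, 1, 0, 0); (0, 0, 1, 1, 1, 1); (4, 0, 0, 1, 0, 0))


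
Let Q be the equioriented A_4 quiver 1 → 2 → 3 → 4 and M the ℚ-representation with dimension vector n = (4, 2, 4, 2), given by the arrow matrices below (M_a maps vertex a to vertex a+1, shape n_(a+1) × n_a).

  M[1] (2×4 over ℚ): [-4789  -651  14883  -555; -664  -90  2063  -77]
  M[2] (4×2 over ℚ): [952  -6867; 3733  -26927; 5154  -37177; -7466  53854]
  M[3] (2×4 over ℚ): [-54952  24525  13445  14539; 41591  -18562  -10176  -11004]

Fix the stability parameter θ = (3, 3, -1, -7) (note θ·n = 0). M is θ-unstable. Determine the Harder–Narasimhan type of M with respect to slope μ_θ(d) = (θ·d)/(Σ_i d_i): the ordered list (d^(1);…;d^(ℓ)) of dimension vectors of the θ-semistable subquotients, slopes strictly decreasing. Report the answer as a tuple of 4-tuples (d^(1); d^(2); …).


Barcode: M ≅ I[1,1]^2, I[1,4]^2, I[3,3]^2. HN layers by μ_θ (3 steps, strictly decreasing):
  μ^(1)=3; μ^(2)=-1/2; μ^(3)=-1

((2, 0, 0, 0); (2, 2, 2, 2); (0, 0, 2, 0))


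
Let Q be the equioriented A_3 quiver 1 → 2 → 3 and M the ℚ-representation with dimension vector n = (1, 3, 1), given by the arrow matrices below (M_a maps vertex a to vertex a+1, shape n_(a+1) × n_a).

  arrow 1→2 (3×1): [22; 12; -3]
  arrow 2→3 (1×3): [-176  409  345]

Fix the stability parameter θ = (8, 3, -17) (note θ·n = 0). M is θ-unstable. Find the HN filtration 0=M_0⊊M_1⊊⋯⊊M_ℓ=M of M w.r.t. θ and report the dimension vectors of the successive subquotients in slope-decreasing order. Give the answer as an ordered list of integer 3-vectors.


Barcode: M ≅ I[1,3], I[2,2]^2. HN layers by μ_θ (2 steps, strictly decreasing):
  μ^(1)=3; μ^(2)=-2

((0, 2, 0); (1, 1, 1))


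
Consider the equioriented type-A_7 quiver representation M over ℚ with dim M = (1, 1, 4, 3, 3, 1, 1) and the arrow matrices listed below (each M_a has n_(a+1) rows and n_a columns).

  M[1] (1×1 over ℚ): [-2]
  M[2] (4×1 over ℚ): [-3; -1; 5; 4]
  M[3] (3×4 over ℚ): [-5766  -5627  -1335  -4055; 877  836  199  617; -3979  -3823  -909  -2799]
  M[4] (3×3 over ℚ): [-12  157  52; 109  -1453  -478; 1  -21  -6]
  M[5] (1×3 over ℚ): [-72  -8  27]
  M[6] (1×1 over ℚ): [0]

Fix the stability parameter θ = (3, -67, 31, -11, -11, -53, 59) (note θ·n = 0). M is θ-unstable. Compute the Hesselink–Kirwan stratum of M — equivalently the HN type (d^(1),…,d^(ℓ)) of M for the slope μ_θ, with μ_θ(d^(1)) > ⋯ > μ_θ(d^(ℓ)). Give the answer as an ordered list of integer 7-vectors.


Via rank(M_{q-1}∘⋯∘M_p): M ≅ I[1,4], I[3,3], I[3,5], I[3,6], I[5,5], I[7,7].
μ_θ-semistable layers: μ^(1)=59; μ^(2)=31; μ^(3)=10; μ^(4)=3; μ^(5)=-11; μ^(6)=-32

((0, 0, 0, 0, 0, 0, 1); (0, 0, 1, 0, 0, 0, 0); (0, 0, 1, 1, 0, 0, 0); (0, 0, 1, 1, 1, 0, 0); (0, 0, 1, 1, 2, 1, 0); (1, 1, 0, 0, 0, 0, 0))


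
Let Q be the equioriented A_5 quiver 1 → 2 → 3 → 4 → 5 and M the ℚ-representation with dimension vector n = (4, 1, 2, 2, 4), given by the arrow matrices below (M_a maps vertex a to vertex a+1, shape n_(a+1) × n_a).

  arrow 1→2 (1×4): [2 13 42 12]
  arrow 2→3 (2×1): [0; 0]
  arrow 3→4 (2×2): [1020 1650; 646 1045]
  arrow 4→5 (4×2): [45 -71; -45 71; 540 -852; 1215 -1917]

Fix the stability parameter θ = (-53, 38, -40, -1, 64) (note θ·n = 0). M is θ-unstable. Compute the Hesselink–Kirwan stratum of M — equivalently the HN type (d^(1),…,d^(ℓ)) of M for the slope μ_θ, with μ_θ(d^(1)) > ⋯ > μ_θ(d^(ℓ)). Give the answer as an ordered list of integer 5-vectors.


Interval decomposition of M: I[1,1]^3, I[1,2], I[3,3], I[3,5], I[4,4], I[5,5]^3.
HN type (ℓ=5): μ^(1)=64; μ^(2)=38; μ^(3)=-1; μ^(4)=-40; μ^(5)=-53

((0, 0, 0, 0, 4); (0, 1, 0, 0, 0); (0, 0, 0, 2, 0); (0, 0, 2, 0, 0); (4, 0, 0, 0, 0))


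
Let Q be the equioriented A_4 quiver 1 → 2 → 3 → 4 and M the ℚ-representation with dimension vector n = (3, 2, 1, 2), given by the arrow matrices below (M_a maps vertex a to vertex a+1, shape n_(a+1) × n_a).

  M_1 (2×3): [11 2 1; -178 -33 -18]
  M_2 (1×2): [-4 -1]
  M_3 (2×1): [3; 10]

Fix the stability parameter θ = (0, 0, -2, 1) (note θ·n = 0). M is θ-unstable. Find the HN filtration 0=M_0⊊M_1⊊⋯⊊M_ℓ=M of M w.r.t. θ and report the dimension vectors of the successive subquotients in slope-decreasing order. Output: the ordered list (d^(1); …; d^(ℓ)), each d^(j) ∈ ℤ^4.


Via rank(M_{q-1}∘⋯∘M_p): M ≅ I[1,1], I[1,2], I[1,4], I[4,4].
μ_θ-semistable layers: μ^(1)=1; μ^(2)=0; μ^(3)=-2/3

((0, 0, 0, 2); (2, 1, 0, 0); (1, 1, 1, 0))


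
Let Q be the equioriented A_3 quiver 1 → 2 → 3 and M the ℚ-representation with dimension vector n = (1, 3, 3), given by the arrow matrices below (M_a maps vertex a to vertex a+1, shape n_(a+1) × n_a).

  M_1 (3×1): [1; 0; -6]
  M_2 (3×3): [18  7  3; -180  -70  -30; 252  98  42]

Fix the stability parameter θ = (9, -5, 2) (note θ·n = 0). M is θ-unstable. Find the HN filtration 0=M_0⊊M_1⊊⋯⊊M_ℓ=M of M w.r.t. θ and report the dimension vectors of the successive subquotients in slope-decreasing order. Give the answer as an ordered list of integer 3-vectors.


Barcode: M ≅ I[1,2], I[2,2], I[2,3], I[3,3]^2. HN layers by μ_θ (2 steps, strictly decreasing):
  μ^(1)=2; μ^(2)=-5

((1, 1, 3); (0, 2, 0))


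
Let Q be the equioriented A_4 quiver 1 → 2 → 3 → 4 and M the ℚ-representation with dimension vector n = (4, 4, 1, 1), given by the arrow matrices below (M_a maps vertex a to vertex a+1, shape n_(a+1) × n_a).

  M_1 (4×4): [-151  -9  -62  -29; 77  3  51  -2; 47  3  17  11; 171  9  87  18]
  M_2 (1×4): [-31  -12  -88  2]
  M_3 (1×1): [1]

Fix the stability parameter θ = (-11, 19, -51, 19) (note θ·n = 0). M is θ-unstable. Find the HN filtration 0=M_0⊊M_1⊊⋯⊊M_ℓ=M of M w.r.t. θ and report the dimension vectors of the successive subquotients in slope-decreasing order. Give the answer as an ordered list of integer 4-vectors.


Interval decomposition of M: I[1,1], I[1,2]^2, I[1,4], I[2,2].
HN type (ℓ=3): μ^(1)=19; μ^(2)=-11; μ^(3)=-43/3

((0, 3, 0, 1); (3, 0, 0, 0); (1, 1, 1, 0))


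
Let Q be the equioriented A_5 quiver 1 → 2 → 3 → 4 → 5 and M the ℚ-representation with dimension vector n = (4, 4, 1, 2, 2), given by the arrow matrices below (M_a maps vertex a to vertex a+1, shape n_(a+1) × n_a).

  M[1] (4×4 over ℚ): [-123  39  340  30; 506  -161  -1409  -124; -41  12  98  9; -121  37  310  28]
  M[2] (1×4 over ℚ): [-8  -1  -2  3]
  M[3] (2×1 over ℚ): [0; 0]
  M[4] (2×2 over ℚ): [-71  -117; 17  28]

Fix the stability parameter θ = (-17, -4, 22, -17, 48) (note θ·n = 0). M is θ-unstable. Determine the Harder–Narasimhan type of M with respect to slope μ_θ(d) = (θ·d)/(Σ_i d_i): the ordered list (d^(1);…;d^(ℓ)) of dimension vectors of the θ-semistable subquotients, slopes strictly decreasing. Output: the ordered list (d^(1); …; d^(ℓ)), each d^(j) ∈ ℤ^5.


Barcode: M ≅ I[1,2]^3, I[1,3], I[4,5]^2. HN layers by μ_θ (4 steps, strictly decreasing):
  μ^(1)=48; μ^(2)=22; μ^(3)=-4; μ^(4)=-17

((0, 0, 0, 0, 2); (0, 0, 1, 0, 0); (0, 4, 0, 0, 0); (4, 0, 0, 2, 0))
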